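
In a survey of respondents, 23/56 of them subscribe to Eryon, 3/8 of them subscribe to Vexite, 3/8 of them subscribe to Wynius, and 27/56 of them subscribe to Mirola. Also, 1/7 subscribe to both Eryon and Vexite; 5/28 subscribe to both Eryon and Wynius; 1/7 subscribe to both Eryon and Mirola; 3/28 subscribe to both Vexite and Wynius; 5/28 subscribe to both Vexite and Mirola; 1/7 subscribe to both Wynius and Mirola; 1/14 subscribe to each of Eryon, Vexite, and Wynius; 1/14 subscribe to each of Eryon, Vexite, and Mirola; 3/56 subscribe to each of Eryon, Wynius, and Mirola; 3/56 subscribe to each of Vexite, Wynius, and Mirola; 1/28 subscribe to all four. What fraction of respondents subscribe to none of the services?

Apply inclusion-exclusion:
P(at least one) = 23/56 + 3/8 + 3/8 + 27/56 − 1/7 − 5/28 − 1/7 − 3/28 − 5/28 − 1/7 + 1/14 + 1/14 + 3/56 + 3/56 − 1/28 = 27/28
P(none) = 1 − 27/28 = 1/28

1/28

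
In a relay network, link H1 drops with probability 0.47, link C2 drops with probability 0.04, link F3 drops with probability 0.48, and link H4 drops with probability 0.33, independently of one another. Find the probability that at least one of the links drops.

0.82273408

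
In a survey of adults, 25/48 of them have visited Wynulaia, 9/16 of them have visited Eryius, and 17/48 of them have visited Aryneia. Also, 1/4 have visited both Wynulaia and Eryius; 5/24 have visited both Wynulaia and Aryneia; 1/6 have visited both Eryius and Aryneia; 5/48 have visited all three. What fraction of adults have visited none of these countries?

1/12

Inclusion–exclusion gives
P(union) = 25/48 + 9/16 + 17/48 − 1/4 − 5/24 − 1/6 + 5/48 = 11/12
P(none) = 1 − 11/12 = 1/12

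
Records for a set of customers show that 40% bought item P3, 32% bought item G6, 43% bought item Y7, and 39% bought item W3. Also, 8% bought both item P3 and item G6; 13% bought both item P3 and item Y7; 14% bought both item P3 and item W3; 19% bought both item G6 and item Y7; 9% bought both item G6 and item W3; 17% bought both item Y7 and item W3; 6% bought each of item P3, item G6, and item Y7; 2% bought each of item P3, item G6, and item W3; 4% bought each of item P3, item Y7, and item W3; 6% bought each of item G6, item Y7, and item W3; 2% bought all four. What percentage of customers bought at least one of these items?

P(at least one) = 40 + 32 + 43 + 39 − 8 − 13 − 14 − 19 − 9 − 17 + 6 + 2 + 4 + 6 − 2 = 90%

90%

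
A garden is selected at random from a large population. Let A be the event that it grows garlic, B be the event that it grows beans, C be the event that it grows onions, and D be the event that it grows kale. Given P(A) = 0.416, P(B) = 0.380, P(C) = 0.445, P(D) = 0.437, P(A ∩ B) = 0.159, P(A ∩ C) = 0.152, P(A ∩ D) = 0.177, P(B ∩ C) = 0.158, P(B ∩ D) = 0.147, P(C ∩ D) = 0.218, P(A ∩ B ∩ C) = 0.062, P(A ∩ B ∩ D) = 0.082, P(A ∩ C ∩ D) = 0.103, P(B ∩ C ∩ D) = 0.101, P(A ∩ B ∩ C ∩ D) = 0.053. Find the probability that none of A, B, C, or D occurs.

By inclusion–exclusion:
P(A ∪ B ∪ C ∪ D) = 0.416 + 0.380 + 0.445 + 0.437 − 0.159 − 0.152 − 0.177 − 0.158 − 0.147 − 0.218 + 0.062 + 0.082 + 0.103 + 0.101 − 0.053 = 0.962
P(none) = 1 − 0.962 = 0.038

0.038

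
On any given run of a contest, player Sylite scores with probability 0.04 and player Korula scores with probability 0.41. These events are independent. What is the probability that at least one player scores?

0.4336

Since the events are independent, P(none) is the product of the individual non-occurrence probabilities.
P(none) = (1 − 0.04) × (1 − 0.41) = 0.96 × 0.59 = 0.5664
P(at least one) = 1 − 0.5664 = 0.4336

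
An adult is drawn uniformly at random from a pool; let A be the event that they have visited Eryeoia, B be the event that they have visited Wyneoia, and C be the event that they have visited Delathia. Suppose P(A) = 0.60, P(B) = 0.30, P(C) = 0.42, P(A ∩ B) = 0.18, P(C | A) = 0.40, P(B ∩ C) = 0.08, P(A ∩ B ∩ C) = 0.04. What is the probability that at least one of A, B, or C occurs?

P(A ∩ C) = P(A)·P(C|A) = 0.60 × 0.40 = 0.24
Using inclusion–exclusion:
P(A ∪ B ∪ C) = 0.60 + 0.30 + 0.42 − 0.18 − 0.24 − 0.08 + 0.04 = 0.86

0.86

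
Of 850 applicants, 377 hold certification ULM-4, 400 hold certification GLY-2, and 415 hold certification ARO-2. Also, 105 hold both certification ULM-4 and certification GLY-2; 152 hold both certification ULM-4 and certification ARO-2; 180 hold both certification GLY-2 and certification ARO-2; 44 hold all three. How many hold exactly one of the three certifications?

450

N(exactly one) = 377 + 400 + 415 − 2·105 − 2·152 − 2·180 + 3·44 = 450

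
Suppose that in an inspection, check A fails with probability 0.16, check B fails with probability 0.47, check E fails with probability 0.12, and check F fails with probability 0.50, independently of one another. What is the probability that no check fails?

0.195888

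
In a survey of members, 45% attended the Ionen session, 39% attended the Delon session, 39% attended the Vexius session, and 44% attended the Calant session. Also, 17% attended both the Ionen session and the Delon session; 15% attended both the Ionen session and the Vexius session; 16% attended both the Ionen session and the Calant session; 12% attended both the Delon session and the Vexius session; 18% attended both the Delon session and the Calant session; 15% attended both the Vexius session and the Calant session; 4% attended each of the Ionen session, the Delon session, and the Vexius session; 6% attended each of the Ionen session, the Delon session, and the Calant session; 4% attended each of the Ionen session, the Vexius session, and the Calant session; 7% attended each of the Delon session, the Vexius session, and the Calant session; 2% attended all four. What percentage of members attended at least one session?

93%

By inclusion-exclusion,
P(at least one) = 45 + 39 + 39 + 44 − 17 − 15 − 16 − 12 − 18 − 15 + 4 + 6 + 4 + 7 − 2 = 93%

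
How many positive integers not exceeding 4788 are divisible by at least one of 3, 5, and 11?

2466

Inclusion–exclusion gives
1596 + 957 + 435 − 319 − 145 − 87 + 29 = 2466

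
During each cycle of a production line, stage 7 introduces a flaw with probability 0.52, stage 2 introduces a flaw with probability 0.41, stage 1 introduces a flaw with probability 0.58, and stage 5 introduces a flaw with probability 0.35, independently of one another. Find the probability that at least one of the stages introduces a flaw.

0.9226864

P(none) = (1 − 0.52) × (1 − 0.41) × (1 − 0.58) × (1 − 0.35) = 0.48 × 0.59 × 0.42 × 0.65 = 0.0773136
P(at least one) = 1 − 0.0773136 = 0.9226864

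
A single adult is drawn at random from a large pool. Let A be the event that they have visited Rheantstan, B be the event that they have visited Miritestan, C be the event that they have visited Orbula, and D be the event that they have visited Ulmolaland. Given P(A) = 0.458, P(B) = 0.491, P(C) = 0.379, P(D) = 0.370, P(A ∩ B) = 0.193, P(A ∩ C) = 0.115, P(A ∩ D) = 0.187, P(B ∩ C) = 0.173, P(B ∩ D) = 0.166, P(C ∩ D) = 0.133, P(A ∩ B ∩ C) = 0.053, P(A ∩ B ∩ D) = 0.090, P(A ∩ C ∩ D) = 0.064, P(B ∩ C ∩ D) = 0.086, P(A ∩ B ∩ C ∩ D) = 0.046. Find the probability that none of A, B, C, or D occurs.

Using inclusion–exclusion:
P(A ∪ B ∪ C ∪ D) = 0.458 + 0.491 + 0.379 + 0.370 − 0.193 − 0.115 − 0.187 − 0.173 − 0.166 − 0.133 + 0.053 + 0.090 + 0.064 + 0.086 − 0.046 = 0.978
P(none) = 1 − 0.978 = 0.022

0.022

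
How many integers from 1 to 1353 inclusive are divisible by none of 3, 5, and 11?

656

Apply inclusion-exclusion:
451 + 270 + 123 − 90 − 41 − 24 + 8 = 697
1353 − 697 = 656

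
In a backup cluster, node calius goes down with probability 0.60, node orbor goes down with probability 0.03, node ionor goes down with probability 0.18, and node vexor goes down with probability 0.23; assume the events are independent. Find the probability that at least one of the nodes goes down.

0.7550168

P(none) = (1 − 0.60) × (1 − 0.03) × (1 − 0.18) × (1 − 0.23) = 0.40 × 0.97 × 0.82 × 0.77 = 0.2449832
P(at least one) = 1 − 0.2449832 = 0.7550168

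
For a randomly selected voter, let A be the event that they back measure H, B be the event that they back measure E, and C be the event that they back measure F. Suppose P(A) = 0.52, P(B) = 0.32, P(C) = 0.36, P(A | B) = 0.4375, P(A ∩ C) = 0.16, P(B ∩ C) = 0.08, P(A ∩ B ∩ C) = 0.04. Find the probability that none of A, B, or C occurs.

0.14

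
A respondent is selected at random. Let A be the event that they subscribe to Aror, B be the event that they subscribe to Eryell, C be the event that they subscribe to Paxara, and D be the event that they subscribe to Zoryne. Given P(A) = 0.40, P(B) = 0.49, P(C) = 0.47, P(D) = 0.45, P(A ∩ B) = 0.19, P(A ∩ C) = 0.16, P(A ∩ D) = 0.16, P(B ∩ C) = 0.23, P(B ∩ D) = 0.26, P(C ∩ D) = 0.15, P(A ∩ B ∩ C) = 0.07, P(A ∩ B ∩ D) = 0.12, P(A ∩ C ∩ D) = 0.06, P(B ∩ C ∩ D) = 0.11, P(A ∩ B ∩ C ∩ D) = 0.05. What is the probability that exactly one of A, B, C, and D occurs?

0.39

P(exactly one) = 0.40 + 0.49 + 0.47 + 0.45 − 2·0.19 − 2·0.16 − 2·0.16 − 2·0.23 − 2·0.26 − 2·0.15 + 3·0.07 + 3·0.12 + 3·0.06 + 3·0.11 − 4·0.05 = 0.39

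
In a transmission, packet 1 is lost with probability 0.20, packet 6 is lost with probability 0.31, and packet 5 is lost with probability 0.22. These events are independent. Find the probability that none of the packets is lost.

0.43056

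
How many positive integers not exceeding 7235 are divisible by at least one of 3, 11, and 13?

Apply inclusion-exclusion:
2411 + 657 + 556 − 219 − 185 − 50 + 16 = 3186

3186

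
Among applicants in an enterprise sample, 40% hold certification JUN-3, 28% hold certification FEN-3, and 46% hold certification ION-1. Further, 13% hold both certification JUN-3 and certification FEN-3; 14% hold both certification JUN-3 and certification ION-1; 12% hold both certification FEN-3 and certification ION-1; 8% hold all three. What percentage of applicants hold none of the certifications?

P(union) = 40 + 28 + 46 − 13 − 14 − 12 + 8 = 83%
P(none) = 100% − 83% = 17%

17%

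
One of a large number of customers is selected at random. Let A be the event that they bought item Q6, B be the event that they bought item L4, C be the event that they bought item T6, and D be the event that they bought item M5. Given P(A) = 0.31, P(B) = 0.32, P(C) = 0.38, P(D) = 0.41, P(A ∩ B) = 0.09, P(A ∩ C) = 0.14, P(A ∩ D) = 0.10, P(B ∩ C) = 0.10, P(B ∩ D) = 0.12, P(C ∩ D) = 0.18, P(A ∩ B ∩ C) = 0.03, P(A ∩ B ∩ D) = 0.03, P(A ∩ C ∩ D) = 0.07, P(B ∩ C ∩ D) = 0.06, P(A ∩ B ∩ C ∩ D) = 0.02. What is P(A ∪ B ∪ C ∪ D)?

P(A ∪ B ∪ C ∪ D) = 0.31 + 0.32 + 0.38 + 0.41 − 0.09 − 0.14 − 0.10 − 0.10 − 0.12 − 0.18 + 0.03 + 0.03 + 0.07 + 0.06 − 0.02 = 0.86

0.86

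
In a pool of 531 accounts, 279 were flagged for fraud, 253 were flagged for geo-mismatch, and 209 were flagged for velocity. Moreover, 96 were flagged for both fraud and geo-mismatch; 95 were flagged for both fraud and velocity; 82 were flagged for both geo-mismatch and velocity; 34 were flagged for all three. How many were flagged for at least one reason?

By inclusion-exclusion,
|at least one| = 279 + 253 + 209 − 96 − 95 − 82 + 34 = 502

502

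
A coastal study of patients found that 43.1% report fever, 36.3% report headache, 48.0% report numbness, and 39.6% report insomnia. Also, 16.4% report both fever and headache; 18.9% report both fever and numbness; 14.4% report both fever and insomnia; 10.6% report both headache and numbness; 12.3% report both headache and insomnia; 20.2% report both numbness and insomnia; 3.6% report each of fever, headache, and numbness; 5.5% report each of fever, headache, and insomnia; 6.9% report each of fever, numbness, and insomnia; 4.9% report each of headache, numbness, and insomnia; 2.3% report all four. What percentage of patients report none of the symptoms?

7.2%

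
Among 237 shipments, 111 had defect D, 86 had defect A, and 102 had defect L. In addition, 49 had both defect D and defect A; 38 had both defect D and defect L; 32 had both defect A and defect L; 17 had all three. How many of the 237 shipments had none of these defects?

Inclusion–exclusion gives
N(≥1) = 111 + 86 + 102 − 49 − 38 − 32 + 17 = 197
None: 237 − 197 = 40

40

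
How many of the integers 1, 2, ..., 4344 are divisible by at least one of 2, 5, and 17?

By inclusion-exclusion,
floor(4344/2) + floor(4344/5) + floor(4344/17) − floor(4344/10) − floor(4344/34) − floor(4344/85) + floor(4344/170) = 2172 + 868 + 255 − 434 − 127 − 51 + 25 = 2708

2708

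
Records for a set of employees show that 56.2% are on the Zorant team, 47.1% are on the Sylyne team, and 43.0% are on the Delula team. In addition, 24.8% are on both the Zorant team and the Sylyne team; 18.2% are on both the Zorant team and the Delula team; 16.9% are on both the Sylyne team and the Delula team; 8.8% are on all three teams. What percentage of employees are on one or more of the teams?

95.2%

P(at least one) = 56.2 + 47.1 + 43.0 − 24.8 − 18.2 − 16.9 + 8.8 = 95.2%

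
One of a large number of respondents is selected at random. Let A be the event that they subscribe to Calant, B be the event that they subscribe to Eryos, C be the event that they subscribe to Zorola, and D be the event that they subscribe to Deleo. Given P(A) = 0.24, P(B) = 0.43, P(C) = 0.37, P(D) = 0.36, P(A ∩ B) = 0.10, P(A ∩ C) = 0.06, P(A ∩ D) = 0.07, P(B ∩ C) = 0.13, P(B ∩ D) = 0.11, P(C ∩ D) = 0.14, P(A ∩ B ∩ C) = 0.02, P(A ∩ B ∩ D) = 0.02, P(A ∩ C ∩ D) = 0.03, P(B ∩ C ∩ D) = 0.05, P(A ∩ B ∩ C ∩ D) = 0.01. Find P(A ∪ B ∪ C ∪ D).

Inclusion–exclusion gives
P(A ∪ B ∪ C ∪ D) = 0.24 + 0.43 + 0.37 + 0.36 − 0.10 − 0.06 − 0.07 − 0.13 − 0.11 − 0.14 + 0.02 + 0.02 + 0.03 + 0.05 − 0.01 = 0.90

0.90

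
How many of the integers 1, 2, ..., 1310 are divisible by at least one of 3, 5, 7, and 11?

floor(1310/3) + floor(1310/5) + floor(1310/7) + floor(1310/11) − floor(1310/15) − floor(1310/21) − floor(1310/33) − floor(1310/35) − floor(1310/55) − floor(1310/77) + floor(1310/105) + floor(1310/165) + floor(1310/231) + floor(1310/385) − floor(1310/1155) = 436 + 262 + 187 + 119 − 87 − 62 − 39 − 37 − 23 − 17 + 12 + 7 + 5 + 3 − 1 = 765

765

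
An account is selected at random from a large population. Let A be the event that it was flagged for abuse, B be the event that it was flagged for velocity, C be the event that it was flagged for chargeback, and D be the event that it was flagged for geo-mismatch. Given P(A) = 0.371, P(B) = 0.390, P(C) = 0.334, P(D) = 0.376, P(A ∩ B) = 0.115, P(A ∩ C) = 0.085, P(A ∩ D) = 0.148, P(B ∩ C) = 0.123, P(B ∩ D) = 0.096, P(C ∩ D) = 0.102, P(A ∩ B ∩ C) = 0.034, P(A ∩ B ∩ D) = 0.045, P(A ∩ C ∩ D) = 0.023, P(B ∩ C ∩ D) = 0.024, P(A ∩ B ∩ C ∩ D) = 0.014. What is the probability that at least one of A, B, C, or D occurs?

0.914

Apply inclusion-exclusion:
P(A ∪ B ∪ C ∪ D) = 0.371 + 0.390 + 0.334 + 0.376 − 0.115 − 0.085 − 0.148 − 0.123 − 0.096 − 0.102 + 0.034 + 0.045 + 0.023 + 0.024 − 0.014 = 0.914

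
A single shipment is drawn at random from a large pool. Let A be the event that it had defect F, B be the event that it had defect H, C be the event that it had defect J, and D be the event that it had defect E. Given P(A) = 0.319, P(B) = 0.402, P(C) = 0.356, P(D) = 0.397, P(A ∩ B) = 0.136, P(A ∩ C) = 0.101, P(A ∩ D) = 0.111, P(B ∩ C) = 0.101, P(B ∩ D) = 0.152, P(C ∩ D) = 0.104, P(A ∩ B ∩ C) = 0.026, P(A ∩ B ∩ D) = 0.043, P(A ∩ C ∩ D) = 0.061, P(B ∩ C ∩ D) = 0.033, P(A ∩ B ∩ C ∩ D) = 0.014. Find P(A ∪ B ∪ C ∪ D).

0.918

By inclusion-exclusion,
P(A ∪ B ∪ C ∪ D) = 0.319 + 0.402 + 0.356 + 0.397 − 0.136 − 0.101 − 0.111 − 0.101 − 0.152 − 0.104 + 0.026 + 0.043 + 0.061 + 0.033 − 0.014 = 0.918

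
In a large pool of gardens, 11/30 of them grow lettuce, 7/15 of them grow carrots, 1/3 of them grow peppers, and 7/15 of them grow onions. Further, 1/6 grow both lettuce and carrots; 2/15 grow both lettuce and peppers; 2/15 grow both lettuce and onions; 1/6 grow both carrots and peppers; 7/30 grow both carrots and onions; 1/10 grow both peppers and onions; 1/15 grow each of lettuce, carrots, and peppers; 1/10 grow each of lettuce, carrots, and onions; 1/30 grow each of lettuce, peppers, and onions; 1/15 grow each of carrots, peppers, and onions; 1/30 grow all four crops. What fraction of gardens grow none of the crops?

Inclusion–exclusion gives
P(at least one) = 11/30 + 7/15 + 1/3 + 7/15 − 1/6 − 2/15 − 2/15 − 1/6 − 7/30 − 1/10 + 1/15 + 1/10 + 1/30 + 1/15 − 1/30 = 14/15
P(none) = 1 − 14/15 = 1/15

1/15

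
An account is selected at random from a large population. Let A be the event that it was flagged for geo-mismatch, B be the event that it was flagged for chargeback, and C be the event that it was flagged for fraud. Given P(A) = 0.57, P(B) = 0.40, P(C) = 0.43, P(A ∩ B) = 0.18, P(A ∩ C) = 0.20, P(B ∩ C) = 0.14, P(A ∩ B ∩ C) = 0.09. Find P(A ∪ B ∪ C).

0.97

By inclusion-exclusion,
P(A ∪ B ∪ C) = 0.57 + 0.40 + 0.43 − 0.18 − 0.20 − 0.14 + 0.09 = 0.97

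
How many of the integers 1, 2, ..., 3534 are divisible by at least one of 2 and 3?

2356

floor(3534/2) + floor(3534/3) − floor(3534/6) = 1767 + 1178 − 589 = 2356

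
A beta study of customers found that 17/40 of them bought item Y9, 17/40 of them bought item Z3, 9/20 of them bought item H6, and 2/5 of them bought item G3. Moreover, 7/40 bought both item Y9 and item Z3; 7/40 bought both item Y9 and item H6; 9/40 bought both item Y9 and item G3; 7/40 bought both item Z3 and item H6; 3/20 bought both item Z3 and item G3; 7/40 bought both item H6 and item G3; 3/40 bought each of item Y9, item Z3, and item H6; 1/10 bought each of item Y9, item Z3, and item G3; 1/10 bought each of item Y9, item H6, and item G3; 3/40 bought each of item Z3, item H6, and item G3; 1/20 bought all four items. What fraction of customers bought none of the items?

3/40

Inclusion–exclusion gives
P(≥1) = 17/40 + 17/40 + 9/20 + 2/5 − 7/40 − 7/40 − 9/40 − 7/40 − 3/20 − 7/40 + 3/40 + 1/10 + 1/10 + 3/40 − 1/20 = 37/40
P(none) = 1 − 37/40 = 3/40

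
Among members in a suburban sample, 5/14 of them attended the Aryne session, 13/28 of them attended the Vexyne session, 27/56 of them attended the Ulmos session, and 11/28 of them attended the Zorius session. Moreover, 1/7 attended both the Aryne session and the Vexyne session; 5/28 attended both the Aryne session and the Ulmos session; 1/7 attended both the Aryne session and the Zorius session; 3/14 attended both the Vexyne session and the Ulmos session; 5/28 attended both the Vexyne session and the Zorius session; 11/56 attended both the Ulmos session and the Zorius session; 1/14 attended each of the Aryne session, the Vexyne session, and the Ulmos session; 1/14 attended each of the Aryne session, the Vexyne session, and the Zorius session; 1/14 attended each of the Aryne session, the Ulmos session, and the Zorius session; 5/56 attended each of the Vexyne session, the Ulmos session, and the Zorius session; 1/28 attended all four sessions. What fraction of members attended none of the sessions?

5/56

By inclusion-exclusion,
P(≥1) = 5/14 + 13/28 + 27/56 + 11/28 − 1/7 − 5/28 − 1/7 − 3/14 − 5/28 − 11/56 + 1/14 + 1/14 + 1/14 + 5/56 − 1/28 = 51/56
P(none) = 1 − 51/56 = 5/56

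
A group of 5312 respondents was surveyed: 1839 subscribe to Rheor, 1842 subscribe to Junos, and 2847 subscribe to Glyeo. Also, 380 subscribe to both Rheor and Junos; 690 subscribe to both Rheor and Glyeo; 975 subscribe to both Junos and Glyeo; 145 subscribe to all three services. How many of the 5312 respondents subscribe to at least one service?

By inclusion–exclusion:
|at least one| = 1839 + 1842 + 2847 − 380 − 690 − 975 + 145 = 4628

4628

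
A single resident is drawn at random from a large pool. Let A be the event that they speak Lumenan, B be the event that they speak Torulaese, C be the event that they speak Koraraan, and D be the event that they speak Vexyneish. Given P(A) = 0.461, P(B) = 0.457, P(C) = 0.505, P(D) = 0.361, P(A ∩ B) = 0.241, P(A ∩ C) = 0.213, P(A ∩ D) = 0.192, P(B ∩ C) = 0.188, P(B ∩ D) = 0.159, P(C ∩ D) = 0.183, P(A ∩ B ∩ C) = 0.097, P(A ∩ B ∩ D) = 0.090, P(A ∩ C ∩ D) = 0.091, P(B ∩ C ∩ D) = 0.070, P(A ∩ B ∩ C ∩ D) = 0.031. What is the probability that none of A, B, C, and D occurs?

0.075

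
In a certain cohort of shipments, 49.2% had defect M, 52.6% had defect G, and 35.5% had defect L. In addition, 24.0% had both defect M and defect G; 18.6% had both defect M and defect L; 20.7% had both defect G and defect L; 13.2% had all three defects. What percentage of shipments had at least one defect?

Using inclusion–exclusion:
P(at least one) = 49.2 + 52.6 + 35.5 − 24.0 − 18.6 − 20.7 + 13.2 = 87.2%

87.2%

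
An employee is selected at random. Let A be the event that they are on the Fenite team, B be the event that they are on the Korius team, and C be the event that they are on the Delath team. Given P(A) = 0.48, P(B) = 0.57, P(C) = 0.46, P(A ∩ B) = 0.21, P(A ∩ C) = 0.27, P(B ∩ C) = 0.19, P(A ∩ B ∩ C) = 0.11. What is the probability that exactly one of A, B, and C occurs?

Using the inclusion–exclusion count for exactly one event:
P(exactly one) = 0.48 + 0.57 + 0.46 − 2·0.21 − 2·0.27 − 2·0.19 + 3·0.11 = 0.50

0.50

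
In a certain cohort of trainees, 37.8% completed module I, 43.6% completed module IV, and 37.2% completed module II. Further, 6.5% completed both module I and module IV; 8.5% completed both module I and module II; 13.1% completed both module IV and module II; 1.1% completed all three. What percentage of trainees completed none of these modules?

8.4%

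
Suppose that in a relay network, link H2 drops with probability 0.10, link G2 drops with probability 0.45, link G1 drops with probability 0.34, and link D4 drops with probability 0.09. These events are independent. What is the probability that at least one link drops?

0.702703

Independence gives P(none) = ∏(1 − pᵢ).
P(none) = (1 − 0.10) × (1 − 0.45) × (1 − 0.34) × (1 − 0.09) = 0.90 × 0.55 × 0.66 × 0.91 = 0.297297
P(at least one) = 1 − 0.297297 = 0.702703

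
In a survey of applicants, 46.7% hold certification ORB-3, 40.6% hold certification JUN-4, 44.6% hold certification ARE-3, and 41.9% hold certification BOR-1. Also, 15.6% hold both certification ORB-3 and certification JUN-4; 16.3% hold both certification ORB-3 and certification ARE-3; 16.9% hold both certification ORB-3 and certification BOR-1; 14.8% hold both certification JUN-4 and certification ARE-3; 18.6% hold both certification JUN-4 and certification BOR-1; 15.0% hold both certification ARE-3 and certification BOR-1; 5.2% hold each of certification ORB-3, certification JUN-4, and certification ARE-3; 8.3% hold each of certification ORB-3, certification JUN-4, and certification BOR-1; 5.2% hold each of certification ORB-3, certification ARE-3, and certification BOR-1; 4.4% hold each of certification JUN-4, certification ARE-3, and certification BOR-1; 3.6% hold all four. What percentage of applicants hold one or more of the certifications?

P(≥1) = 46.7 + 40.6 + 44.6 + 41.9 − 15.6 − 16.3 − 16.9 − 14.8 − 18.6 − 15.0 + 5.2 + 8.3 + 5.2 + 4.4 − 3.6 = 96.1%

96.1%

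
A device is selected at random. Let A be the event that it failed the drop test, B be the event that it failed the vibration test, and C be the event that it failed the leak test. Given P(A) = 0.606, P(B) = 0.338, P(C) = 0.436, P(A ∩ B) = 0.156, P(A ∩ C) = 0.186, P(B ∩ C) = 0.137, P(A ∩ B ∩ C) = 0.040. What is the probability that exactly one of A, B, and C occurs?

0.542

By inclusion–exclusion (exactly-one form):
P(exactly one) = 0.606 + 0.338 + 0.436 − 2·0.156 − 2·0.186 − 2·0.137 + 3·0.040 = 0.542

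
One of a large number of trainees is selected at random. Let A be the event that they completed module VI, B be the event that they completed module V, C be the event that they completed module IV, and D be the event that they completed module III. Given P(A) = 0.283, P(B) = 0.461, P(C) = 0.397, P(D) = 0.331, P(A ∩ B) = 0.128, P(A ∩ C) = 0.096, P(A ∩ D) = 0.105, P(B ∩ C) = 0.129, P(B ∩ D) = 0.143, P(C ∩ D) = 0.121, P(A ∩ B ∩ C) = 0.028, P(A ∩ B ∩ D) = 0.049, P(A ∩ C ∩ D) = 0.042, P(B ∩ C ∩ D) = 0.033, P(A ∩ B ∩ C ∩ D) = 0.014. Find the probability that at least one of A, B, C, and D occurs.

0.888

P(A ∪ B ∪ C ∪ D) = 0.283 + 0.461 + 0.397 + 0.331 − 0.128 − 0.096 − 0.105 − 0.129 − 0.143 − 0.121 + 0.028 + 0.049 + 0.042 + 0.033 − 0.014 = 0.888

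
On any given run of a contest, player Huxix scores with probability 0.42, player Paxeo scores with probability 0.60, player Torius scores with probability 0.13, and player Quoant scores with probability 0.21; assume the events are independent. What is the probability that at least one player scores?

P(none) = (1 − 0.42) × (1 − 0.60) × (1 − 0.13) × (1 − 0.21) = 0.58 × 0.40 × 0.87 × 0.79 = 0.1594536
P(at least one) = 1 − 0.1594536 = 0.8405464

0.8405464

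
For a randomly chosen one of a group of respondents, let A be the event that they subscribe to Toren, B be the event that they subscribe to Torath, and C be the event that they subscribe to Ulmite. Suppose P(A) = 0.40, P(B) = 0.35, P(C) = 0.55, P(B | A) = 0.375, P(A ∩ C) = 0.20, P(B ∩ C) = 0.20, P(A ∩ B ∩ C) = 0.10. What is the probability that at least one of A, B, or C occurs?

0.85

P(A ∩ B) = P(A)·P(B|A) = 0.40 × 0.375 = 0.15
Using inclusion–exclusion:
P(A ∪ B ∪ C) = 0.40 + 0.35 + 0.55 − 0.15 − 0.20 − 0.20 + 0.10 = 0.85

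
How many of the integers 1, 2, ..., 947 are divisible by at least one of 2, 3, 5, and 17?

709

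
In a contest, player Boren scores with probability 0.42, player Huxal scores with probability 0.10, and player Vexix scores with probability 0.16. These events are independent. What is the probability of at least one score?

P(none) = (1 − 0.42) × (1 − 0.10) × (1 − 0.16) = 0.58 × 0.90 × 0.84 = 0.43848
P(at least one) = 1 − 0.43848 = 0.56152

0.56152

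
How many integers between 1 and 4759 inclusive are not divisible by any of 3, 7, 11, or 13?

2283

⌊4759/3⌋ + ⌊4759/7⌋ + ⌊4759/11⌋ + ⌊4759/13⌋ − ⌊4759/21⌋ − ⌊4759/33⌋ − ⌊4759/39⌋ − ⌊4759/77⌋ − ⌊4759/91⌋ − ⌊4759/143⌋ + ⌊4759/231⌋ + ⌊4759/273⌋ + ⌊4759/429⌋ + ⌊4759/1001⌋ − ⌊4759/3003⌋ = 1586 + 679 + 432 + 366 − 226 − 144 − 122 − 61 − 52 − 33 + 20 + 17 + 11 + 4 − 1 = 2476
4759 − 2476 = 2283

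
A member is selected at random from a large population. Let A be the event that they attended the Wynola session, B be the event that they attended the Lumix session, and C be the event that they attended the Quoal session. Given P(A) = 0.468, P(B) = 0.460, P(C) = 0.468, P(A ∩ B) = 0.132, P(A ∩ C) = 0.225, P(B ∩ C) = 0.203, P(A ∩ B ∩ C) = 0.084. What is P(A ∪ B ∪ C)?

Inclusion–exclusion gives
P(A ∪ B ∪ C) = 0.468 + 0.460 + 0.468 − 0.132 − 0.225 − 0.203 + 0.084 = 0.920

0.920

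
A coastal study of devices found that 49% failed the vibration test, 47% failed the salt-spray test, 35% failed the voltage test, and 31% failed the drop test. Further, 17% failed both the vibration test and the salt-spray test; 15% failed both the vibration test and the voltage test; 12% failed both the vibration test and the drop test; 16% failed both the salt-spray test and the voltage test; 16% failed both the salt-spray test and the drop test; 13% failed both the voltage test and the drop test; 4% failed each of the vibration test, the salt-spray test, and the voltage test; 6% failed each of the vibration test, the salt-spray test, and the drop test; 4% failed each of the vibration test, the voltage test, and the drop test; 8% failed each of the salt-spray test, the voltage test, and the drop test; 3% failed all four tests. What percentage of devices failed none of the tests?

P(≥1) = 49 + 47 + 35 + 31 − 17 − 15 − 12 − 16 − 16 − 13 + 4 + 6 + 4 + 8 − 3 = 92%
P(none) = 100% − 92% = 8%

8%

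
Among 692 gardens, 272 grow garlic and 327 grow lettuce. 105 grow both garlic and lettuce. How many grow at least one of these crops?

494

|at least one| = 272 + 327 − 105 = 494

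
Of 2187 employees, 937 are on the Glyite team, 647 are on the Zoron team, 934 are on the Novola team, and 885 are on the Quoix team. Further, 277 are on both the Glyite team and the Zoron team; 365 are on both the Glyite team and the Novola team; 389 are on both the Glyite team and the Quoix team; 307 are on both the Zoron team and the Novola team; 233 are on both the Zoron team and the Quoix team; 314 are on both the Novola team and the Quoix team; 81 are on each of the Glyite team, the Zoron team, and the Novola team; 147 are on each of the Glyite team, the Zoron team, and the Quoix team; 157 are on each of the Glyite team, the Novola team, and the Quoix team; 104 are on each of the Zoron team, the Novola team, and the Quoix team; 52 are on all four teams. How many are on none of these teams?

Inclusion–exclusion gives
|at least one| = 937 + 647 + 934 + 885 − 277 − 365 − 389 − 307 − 233 − 314 + 81 + 147 + 157 + 104 − 52 = 1955
None: 2187 − 1955 = 232

232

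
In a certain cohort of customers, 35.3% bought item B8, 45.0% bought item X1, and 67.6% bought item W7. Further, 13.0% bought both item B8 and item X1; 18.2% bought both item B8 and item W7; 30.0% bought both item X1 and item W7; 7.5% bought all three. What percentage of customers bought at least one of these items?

Using inclusion–exclusion:
P(union) = 35.3 + 45.0 + 67.6 − 13.0 − 18.2 − 30.0 + 7.5 = 94.2%

94.2%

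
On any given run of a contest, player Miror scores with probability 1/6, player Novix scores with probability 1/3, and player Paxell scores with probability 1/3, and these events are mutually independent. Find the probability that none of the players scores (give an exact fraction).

Since the events are independent, P(none) is the product of the individual non-occurrence probabilities.
P(none) = (1 − 1/6) × (1 − 1/3) × (1 − 1/3) = 5/6 × 2/3 × 2/3 = 10/27

10/27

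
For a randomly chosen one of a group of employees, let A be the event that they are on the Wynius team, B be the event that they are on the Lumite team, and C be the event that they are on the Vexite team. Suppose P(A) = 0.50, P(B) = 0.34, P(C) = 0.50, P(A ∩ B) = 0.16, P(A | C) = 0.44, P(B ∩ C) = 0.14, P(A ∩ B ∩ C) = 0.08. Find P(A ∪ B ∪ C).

0.90

P(A ∩ C) = P(C)·P(A|C) = 0.50 × 0.44 = 0.22
P(A ∪ B ∪ C) = 0.50 + 0.34 + 0.50 − 0.16 − 0.22 − 0.14 + 0.08 = 0.90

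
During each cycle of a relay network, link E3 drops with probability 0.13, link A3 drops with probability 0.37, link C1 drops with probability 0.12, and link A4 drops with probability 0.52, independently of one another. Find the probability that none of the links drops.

0.23151744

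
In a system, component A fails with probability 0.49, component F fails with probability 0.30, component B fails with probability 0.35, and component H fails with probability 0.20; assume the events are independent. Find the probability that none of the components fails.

0.18564

P(none) = (1 − 0.49) × (1 − 0.30) × (1 − 0.35) × (1 − 0.20) = 0.51 × 0.70 × 0.65 × 0.80 = 0.18564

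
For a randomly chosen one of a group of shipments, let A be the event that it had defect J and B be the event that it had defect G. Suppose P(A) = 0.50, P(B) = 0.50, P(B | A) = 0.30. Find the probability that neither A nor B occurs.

0.15

P(A ∩ B) = P(A)·P(B|A) = 0.50 × 0.30 = 0.15
P(A ∪ B) = 0.50 + 0.50 − 0.15 = 0.85
P(none) = 1 − 0.85 = 0.15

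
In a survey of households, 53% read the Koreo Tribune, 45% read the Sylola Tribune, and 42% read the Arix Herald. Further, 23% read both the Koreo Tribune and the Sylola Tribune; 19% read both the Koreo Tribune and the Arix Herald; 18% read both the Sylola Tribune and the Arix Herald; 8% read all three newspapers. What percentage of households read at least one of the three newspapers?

88%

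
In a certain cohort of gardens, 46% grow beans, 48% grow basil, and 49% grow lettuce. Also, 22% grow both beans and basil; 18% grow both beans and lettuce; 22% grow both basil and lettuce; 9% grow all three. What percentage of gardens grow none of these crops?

P(union) = 46 + 48 + 49 − 22 − 18 − 22 + 9 = 90%
P(none) = 100% − 90% = 10%

10%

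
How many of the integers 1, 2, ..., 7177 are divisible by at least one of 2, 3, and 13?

3588 + 2392 + 552 − 1196 − 276 − 184 + 92 = 4968

4968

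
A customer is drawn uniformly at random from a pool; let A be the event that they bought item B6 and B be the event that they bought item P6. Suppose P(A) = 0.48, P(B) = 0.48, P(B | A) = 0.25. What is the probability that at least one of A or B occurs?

P(A ∩ B) = P(A)·P(B|A) = 0.48 × 0.25 = 0.12
P(A ∪ B) = 0.48 + 0.48 − 0.12 = 0.84

0.84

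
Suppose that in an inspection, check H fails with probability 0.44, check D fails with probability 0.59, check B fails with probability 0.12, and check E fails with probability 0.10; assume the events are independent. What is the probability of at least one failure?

0.8181568

Independence gives P(none) = ∏(1 − pᵢ).
P(none) = (1 − 0.44) × (1 − 0.59) × (1 − 0.12) × (1 − 0.10) = 0.56 × 0.41 × 0.88 × 0.90 = 0.1818432
P(at least one) = 1 − 0.1818432 = 0.8181568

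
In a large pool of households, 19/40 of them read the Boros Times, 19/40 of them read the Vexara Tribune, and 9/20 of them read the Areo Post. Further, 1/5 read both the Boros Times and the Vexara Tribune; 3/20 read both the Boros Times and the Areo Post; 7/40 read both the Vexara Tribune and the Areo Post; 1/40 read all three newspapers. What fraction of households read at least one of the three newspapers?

P(≥1) = 19/40 + 19/40 + 9/20 − 1/5 − 3/20 − 7/40 + 1/40 = 9/10

9/10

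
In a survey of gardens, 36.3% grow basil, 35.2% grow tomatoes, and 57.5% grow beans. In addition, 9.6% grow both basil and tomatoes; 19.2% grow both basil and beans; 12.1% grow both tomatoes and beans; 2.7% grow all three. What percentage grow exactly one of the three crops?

By inclusion–exclusion (exactly-one form):
P(exactly one) = 36.3 + 35.2 + 57.5 − 2·9.6 − 2·19.2 − 2·12.1 + 3·2.7 = 55.3%

55.3%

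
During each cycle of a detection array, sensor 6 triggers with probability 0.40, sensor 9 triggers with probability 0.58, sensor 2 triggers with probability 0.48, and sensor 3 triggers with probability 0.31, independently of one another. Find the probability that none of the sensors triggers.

0.0904176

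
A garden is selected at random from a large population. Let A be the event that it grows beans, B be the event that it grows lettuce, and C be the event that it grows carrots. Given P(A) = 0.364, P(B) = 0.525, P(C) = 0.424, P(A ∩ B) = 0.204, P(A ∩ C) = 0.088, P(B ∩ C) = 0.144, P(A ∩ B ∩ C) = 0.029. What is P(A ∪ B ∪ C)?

0.906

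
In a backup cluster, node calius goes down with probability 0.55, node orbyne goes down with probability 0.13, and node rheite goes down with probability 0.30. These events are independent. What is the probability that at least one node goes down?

0.72595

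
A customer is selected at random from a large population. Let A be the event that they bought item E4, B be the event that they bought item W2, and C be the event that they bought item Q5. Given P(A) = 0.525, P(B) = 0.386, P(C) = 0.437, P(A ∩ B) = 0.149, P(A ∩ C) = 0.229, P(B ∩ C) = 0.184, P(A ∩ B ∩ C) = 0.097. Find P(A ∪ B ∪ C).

P(A ∪ B ∪ C) = 0.525 + 0.386 + 0.437 − 0.149 − 0.229 − 0.184 + 0.097 = 0.883

0.883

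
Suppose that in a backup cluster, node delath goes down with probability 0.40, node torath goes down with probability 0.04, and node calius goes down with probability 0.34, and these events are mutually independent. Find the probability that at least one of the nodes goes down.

0.61984

P(none) = (1 − 0.40) × (1 − 0.04) × (1 − 0.34) = 0.60 × 0.96 × 0.66 = 0.38016
P(at least one) = 1 − 0.38016 = 0.61984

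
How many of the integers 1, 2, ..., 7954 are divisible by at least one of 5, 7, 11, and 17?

3287

Apply inclusion-exclusion:
floor(7954/5) + floor(7954/7) + floor(7954/11) + floor(7954/17) − floor(7954/35) − floor(7954/55) − floor(7954/85) − floor(7954/77) − floor(7954/119) − floor(7954/187) + floor(7954/385) + floor(7954/595) + floor(7954/935) + floor(7954/1309) − floor(7954/6545) = 1590 + 1136 + 723 + 467 − 227 − 144 − 93 − 103 − 66 − 42 + 20 + 13 + 8 + 6 − 1 = 3287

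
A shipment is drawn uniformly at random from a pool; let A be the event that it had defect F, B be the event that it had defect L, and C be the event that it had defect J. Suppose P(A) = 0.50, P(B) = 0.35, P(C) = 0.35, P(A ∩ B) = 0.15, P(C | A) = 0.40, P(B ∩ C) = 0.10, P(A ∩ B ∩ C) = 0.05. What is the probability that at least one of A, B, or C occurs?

0.80

P(A ∩ C) = P(A)·P(C|A) = 0.50 × 0.40 = 0.20
Inclusion–exclusion gives
P(A ∪ B ∪ C) = 0.50 + 0.35 + 0.35 − 0.15 − 0.20 − 0.10 + 0.05 = 0.80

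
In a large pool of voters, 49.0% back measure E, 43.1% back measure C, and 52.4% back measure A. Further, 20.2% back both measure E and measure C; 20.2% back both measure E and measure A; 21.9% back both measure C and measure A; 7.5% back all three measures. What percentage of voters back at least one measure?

89.7%

Inclusion–exclusion gives
P(≥1) = 49.0 + 43.1 + 52.4 − 20.2 − 20.2 − 21.9 + 7.5 = 89.7%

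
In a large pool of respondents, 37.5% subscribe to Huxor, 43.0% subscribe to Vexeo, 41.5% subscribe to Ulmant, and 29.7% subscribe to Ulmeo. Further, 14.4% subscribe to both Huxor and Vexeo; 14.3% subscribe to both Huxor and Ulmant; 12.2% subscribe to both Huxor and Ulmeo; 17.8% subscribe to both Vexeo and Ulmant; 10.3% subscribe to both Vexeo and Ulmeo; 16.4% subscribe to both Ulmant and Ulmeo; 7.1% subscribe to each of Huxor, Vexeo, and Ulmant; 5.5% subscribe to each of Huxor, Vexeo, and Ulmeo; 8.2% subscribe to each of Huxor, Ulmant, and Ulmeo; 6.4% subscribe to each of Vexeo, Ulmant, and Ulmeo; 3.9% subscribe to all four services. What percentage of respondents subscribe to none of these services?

Apply inclusion-exclusion:
P(at least one) = 37.5 + 43.0 + 41.5 + 29.7 − 14.4 − 14.3 − 12.2 − 17.8 − 10.3 − 16.4 + 7.1 + 5.5 + 8.2 + 6.4 − 3.9 = 89.6%
P(none) = 100% − 89.6% = 10.4%

10.4%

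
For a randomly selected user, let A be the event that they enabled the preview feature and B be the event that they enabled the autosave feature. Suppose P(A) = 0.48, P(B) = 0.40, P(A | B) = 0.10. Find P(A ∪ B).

P(A ∩ B) = P(B)·P(A|B) = 0.40 × 0.10 = 0.04
Apply inclusion-exclusion:
P(A ∪ B) = 0.48 + 0.40 − 0.04 = 0.84

0.84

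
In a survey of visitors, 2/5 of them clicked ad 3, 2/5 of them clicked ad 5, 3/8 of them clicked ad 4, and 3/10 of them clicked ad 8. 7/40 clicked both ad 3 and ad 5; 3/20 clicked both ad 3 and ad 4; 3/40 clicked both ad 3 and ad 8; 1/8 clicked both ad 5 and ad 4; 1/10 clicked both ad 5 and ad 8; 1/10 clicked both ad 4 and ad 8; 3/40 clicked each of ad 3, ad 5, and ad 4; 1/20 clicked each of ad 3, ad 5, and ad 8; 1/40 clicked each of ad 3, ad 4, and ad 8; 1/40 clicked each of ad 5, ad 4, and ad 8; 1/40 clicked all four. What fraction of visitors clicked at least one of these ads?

By inclusion-exclusion,
P(at least one) = 2/5 + 2/5 + 3/8 + 3/10 − 7/40 − 3/20 − 3/40 − 1/8 − 1/10 − 1/10 + 3/40 + 1/20 + 1/40 + 1/40 − 1/40 = 9/10

9/10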